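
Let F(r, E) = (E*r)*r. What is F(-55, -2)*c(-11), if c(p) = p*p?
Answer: -732050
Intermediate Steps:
F(r, E) = E*r²
c(p) = p²
F(-55, -2)*c(-11) = -2*(-55)²*(-11)² = -2*3025*121 = -6050*121 = -732050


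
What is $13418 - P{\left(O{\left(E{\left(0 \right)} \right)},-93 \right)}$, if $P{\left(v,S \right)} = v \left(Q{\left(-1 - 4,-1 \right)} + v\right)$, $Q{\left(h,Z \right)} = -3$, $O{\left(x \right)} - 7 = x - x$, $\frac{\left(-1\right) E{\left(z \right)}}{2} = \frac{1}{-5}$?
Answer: $13390$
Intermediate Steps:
$E{\left(z \right)} = \frac{2}{5}$ ($E{\left(z \right)} = - \frac{2}{-5} = \left(-2\right) \left(- \frac{1}{5}\right) = \frac{2}{5}$)
$O{\left(x \right)} = 7$ ($O{\left(x \right)} = 7 + \left(x - x\right) = 7 + 0 = 7$)
$P{\left(v,S \right)} = v \left(-3 + v\right)$
$13418 - P{\left(O{\left(E{\left(0 \right)} \right)},-93 \right)} = 13418 - 7 \left(-3 + 7\right) = 13418 - 7 \cdot 4 = 13418 - 28 = 13390$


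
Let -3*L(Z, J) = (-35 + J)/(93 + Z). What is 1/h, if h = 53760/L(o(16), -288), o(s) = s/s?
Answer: 323/15160320 ≈ 2.1306e-5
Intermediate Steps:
o(s) = 1
L(Z, J) = -(-35 + J)/(3*(93 + Z))
h = 15160320/323 (h = 53760/(((35 - 1*(-288))/(3*(93 + 1)))) = 53760/(((⅓)*(35 + 288)/94)) = 53760/(((⅓)*(1/94)*323)) = 53760/(323/282) = 53760*(282/323) = 15160320/323 ≈ 46936.)
1/h = 1/(15160320/323) = 323/15160320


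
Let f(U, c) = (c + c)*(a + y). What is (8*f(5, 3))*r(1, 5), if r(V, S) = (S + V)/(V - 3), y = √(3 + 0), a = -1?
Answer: 144 - 144*√3 ≈ -105.42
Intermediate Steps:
y = √3 ≈ 1.7320
r(V, S) = (S + V)/(-3 + V)
f(U, c) = 2*c*(-1 + √3) (f(U, c) = (c + c)*(-1 + √3) = (2*c)*(-1 + √3) = 2*c*(-1 + √3))
(8*f(5, 3))*r(1, 5) = (8*(2*3*(-1 + √3)))*((5 + 1)/(-3 + 1)) = (8*(-6 + 6*√3))*(6/(-2)) = (-48 + 48*√3)*(-½*6) = (-48 + 48*√3)*(-3) = 144 - 144*√3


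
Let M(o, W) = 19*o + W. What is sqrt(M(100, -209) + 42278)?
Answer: sqrt(43969) ≈ 209.69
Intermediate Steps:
M(o, W) = W + 19*o
sqrt(M(100, -209) + 42278) = sqrt((-209 + 19*100) + 42278) = sqrt((-209 + 1900) + 42278) = sqrt(1691 + 42278) = sqrt(43969)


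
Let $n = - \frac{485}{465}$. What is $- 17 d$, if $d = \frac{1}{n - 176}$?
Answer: $\frac{1581}{16465} \approx 0.096022$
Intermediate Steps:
$n = - \frac{97}{93}$ ($n = \left(-485\right) \frac{1}{465} = - \frac{97}{93} \approx -1.043$)
$d = - \frac{93}{16465}$ ($d = \frac{1}{- \frac{97}{93} - 176} = \frac{1}{- \frac{16465}{93}} = - \frac{93}{16465} \approx -0.0056483$)
$- 17 d = \left(-17\right) \left(- \frac{93}{16465}\right) = \frac{1581}{16465}$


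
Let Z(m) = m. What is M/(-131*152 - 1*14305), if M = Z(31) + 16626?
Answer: -16657/34217 ≈ -0.48680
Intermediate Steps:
M = 16657 (M = 31 + 16626 = 16657)
M/(-131*152 - 1*14305) = 16657/(-131*152 - 1*14305) = 16657/(-19912 - 14305) = 16657/(-34217) = 16657*(-1/34217) = -16657/34217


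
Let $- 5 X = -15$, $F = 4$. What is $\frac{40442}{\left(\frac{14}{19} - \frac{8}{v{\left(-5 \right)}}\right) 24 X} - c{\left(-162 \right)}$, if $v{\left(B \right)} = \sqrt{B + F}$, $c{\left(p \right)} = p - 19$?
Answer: $\frac{78600793}{419400} - \frac{7299781 i}{104850} \approx 187.41 - 69.621 i$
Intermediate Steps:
$c{\left(p \right)} = -19 + p$ ($c{\left(p \right)} = p - 19 = -19 + p$)
$v{\left(B \right)} = \sqrt{4 + B}$ ($v{\left(B \right)} = \sqrt{B + 4} = \sqrt{4 + B}$)
$X = 3$ ($X = \left(- \frac{1}{5}\right) \left(-15\right) = 3$)
$\frac{40442}{\left(\frac{14}{19} - \frac{8}{v{\left(-5 \right)}}\right) 24 X} - c{\left(-162 \right)} = \frac{40442}{\left(\frac{14}{19} - \frac{8}{\sqrt{4 - 5}}\right) 24 \cdot 3} - \left(-19 - 162\right) = \frac{40442}{\left(14 \cdot \frac{1}{19} - \frac{8}{\sqrt{-1}}\right) 24 \cdot 3} - -181 = \frac{40442}{\left(\frac{14}{19} - \frac{8}{i}\right) 24 \cdot 3} + 181 = \frac{40442}{\left(\frac{14}{19} - 8 \left(- i\right)\right) 24 \cdot 3} + 181 = \frac{40442}{\left(\frac{14}{19} + 8 i\right) 24 \cdot 3} + 181 = \frac{40442}{\left(\frac{336}{19} + 192 i\right) 3} + 181 = \frac{40442}{\frac{1008}{19} + 576 i} + 181 = 40442 \frac{361 \left(\frac{1008}{19} - 576 i\right)}{120787200} + 181 = \frac{7299781 \left(\frac{1008}{19} - 576 i\right)}{60393600} + 181 = 181 + \frac{7299781 \left(\frac{1008}{19} - 576 i\right)}{60393600}$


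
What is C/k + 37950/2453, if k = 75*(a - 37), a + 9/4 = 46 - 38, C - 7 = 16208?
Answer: 1191998/139375 ≈ 8.5524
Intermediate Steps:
C = 16215 (C = 7 + 16208 = 16215)
a = 23/4 (a = -9/4 + (46 - 38) = -9/4 + 8 = 23/4 ≈ 5.7500)
k = -9375/4 (k = 75*(23/4 - 37) = 75*(-125/4) = -9375/4 ≈ -2343.8)
C/k + 37950/2453 = 16215/(-9375/4) + 37950/2453 = 16215*(-4/9375) + 37950*(1/2453) = -4324/625 + 3450/223 = 1191998/139375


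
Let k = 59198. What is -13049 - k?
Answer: -72247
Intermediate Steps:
-13049 - k = -13049 - 1*59198 = -13049 - 59198 = -72247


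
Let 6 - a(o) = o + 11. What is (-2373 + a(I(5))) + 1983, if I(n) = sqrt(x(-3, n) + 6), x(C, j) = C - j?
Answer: -395 - I*sqrt(2) ≈ -395.0 - 1.4142*I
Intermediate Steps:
I(n) = sqrt(3 - n) (I(n) = sqrt((-3 - n) + 6) = sqrt(3 - n))
a(o) = -5 - o (a(o) = 6 - (o + 11) = 6 - (11 + o) = 6 + (-11 - o) = -5 - o)
(-2373 + a(I(5))) + 1983 = (-2373 + (-5 - sqrt(3 - 1*5))) + 1983 = (-2373 + (-5 - sqrt(3 - 5))) + 1983 = (-2373 + (-5 - sqrt(-2))) + 1983 = (-2373 + (-5 - I*sqrt(2))) + 1983 = (-2378 - I*sqrt(2)) + 1983 = -395 - I*sqrt(2)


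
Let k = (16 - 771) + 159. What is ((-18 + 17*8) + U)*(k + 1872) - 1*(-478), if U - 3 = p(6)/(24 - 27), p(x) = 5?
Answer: 458242/3 ≈ 1.5275e+5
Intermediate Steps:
k = -596 (k = -755 + 159 = -596)
U = 4/3 (U = 3 + 5/(24 - 27) = 3 + 5/(-3) = 3 + 5*(-1/3) = 3 - 5/3 = 4/3 ≈ 1.3333)
((-18 + 17*8) + U)*(k + 1872) - 1*(-478) = ((-18 + 17*8) + 4/3)*(-596 + 1872) - 1*(-478) = ((-18 + 136) + 4/3)*1276 + 478 = (118 + 4/3)*1276 + 478 = (358/3)*1276 + 478 = 456808/3 + 478 = 458242/3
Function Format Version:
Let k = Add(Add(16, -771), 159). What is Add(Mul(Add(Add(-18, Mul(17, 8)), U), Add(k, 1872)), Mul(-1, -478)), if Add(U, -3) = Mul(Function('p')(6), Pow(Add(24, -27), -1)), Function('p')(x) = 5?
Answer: Rational(458242, 3) ≈ 1.5275e+5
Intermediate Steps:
k = -596 (k = Add(-755, 159) = -596)
U = Rational(4, 3) (U = Add(3, Mul(5, Pow(Add(24, -27), -1))) = Add(3, Mul(5, Pow(-3, -1))) = Add(3, Mul(5, Rational(-1, 3))) = Add(3, Rational(-5, 3)) = Rational(4, 3) ≈ 1.3333)
Add(Mul(Add(Add(-18, Mul(17, 8)), U), Add(k, 1872)), Mul(-1, -478)) = Add(Mul(Add(Add(-18, Mul(17, 8)), Rational(4, 3)), Add(-596, 1872)), Mul(-1, -478)) = Add(Mul(Add(Add(-18, 136), Rational(4, 3)), 1276), 478) = Add(Mul(Add(118, Rational(4, 3)), 1276), 478) = Add(Mul(Rational(358, 3), 1276), 478) = Add(Rational(456808, 3), 478) = Rational(458242, 3)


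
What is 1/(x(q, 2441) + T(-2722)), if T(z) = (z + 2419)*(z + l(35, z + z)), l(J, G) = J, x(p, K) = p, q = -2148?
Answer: 1/812013 ≈ 1.2315e-6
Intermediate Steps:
T(z) = (35 + z)*(2419 + z) (T(z) = (z + 2419)*(z + 35) = (2419 + z)*(35 + z) = (35 + z)*(2419 + z))
1/(x(q, 2441) + T(-2722)) = 1/(-2148 + (84665 + (-2722)² + 2454*(-2722))) = 1/(-2148 + (84665 + 7409284 - 6679788)) = 1/(-2148 + 814161) = 1/812013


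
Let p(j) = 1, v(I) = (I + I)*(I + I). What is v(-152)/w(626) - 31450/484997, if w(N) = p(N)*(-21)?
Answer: -44822143202/10184937 ≈ -4400.8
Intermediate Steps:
v(I) = 4*I**2 (v(I) = (2*I)*(2*I) = 4*I**2)
w(N) = -21 (w(N) = 1*(-21) = -21)
v(-152)/w(626) - 31450/484997 = (4*(-152)**2)/(-21) - 31450/484997 = (4*23104)*(-1/21) - 31450*1/484997 = 92416*(-1/21) - 31450/484997 = -92416/21 - 31450/484997 = -44822143202/10184937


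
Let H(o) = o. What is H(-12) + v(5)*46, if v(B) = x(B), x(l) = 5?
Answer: 218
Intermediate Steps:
v(B) = 5
H(-12) + v(5)*46 = -12 + 5*46 = -12 + 230 = 218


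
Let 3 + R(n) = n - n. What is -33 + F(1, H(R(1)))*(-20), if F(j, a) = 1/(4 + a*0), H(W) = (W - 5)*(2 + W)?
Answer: -38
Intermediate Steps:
R(n) = -3 (R(n) = -3 + (n - n) = -3 + 0 = -3)
H(W) = (-5 + W)*(2 + W)
F(j, a) = 1/4 (F(j, a) = 1/(4 + 0) = 1/4)
-33 + F(1, H(R(1)))*(-20) = -33 + (1/4)*(-20) = -33 - 5 = -38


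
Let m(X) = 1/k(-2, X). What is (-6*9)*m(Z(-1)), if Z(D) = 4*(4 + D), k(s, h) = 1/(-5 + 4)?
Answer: 54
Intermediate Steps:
k(s, h) = -1 (k(s, h) = 1/(-1) = -1)
Z(D) = 16 + 4*D
m(X) = -1 (m(X) = 1/(-1) = -1)
(-6*9)*m(Z(-1)) = -6*9*(-1) = -54*(-1) = 54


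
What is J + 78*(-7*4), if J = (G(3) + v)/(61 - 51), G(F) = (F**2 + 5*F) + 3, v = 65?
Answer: -10874/5 ≈ -2174.8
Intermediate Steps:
G(F) = 3 + F**2 + 5*F
J = 46/5 (J = ((3 + 3**2 + 5*3) + 65)/(61 - 51) = ((3 + 9 + 15) + 65)/10 = (27 + 65)*(1/10) = 92*(1/10) = 46/5 ≈ 9.2000)
J + 78*(-7*4) = 46/5 + 78*(-7*4) = 46/5 + 78*(-28) = 46/5 - 2184 = -10874/5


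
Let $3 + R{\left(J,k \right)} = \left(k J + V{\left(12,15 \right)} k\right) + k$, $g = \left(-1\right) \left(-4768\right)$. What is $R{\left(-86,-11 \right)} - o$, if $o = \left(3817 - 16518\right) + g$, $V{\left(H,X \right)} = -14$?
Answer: $9019$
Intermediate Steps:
$g = 4768$
$R{\left(J,k \right)} = -3 - 13 k + J k$ ($R{\left(J,k \right)} = -3 + \left(\left(k J - 14 k\right) + k\right) = -3 + \left(\left(J k - 14 k\right) + k\right) = -3 + \left(\left(- 14 k + J k\right) + k\right) = -3 + \left(- 13 k + J k\right) = -3 - 13 k + J k$)
$o = -7933$ ($o = \left(3817 - 16518\right) + 4768 = -12701 + 4768 = -7933$)
$R{\left(-86,-11 \right)} - o = \left(-3 - -143 - -946\right) - -7933 = \left(-3 + 143 + 946\right) + 7933 = 1086 + 7933 = 9019$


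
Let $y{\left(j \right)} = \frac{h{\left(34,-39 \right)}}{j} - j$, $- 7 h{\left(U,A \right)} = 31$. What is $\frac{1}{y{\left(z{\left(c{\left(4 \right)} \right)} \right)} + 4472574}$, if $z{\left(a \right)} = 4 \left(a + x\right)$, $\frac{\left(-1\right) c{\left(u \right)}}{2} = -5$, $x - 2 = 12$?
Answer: $\frac{672}{3005505185} \approx 2.2359 \cdot 10^{-7}$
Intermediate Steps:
$x = 14$ ($x = 2 + 12 = 14$)
$h{\left(U,A \right)} = - \frac{31}{7}$ ($h{\left(U,A \right)} = \left(- \frac{1}{7}\right) 31 = - \frac{31}{7}$)
$c{\left(u \right)} = 10$ ($c{\left(u \right)} = \left(-2\right) \left(-5\right) = 10$)
$z{\left(a \right)} = 56 + 4 a$ ($z{\left(a \right)} = 4 \left(a + 14\right) = 4 \left(14 + a\right) = 56 + 4 a$)
$y{\left(j \right)} = - j - \frac{31}{7 j}$ ($y{\left(j \right)} = - \frac{31}{7 j} - j = - j - \frac{31}{7 j}$)
$\frac{1}{y{\left(z{\left(c{\left(4 \right)} \right)} \right)} + 4472574} = \frac{1}{\left(- (56 + 4 \cdot 10) - \frac{31}{7 \left(56 + 4 \cdot 10\right)}\right) + 4472574} = \frac{1}{\left(- (56 + 40) - \frac{31}{7 \left(56 + 40\right)}\right) + 4472574} = \frac{1}{\left(\left(-1\right) 96 - \frac{31}{7 \cdot 96}\right) + 4472574} = \frac{1}{\left(-96 - \frac{31}{672}\right) + 4472574} = \frac{1}{- \frac{64543}{672} + 4472574} = \frac{1}{\frac{3005505185}{672}} = \frac{672}{3005505185}$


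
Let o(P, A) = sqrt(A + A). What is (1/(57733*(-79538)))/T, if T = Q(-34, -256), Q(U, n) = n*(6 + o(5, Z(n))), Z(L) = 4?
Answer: 3/16457610996736 - sqrt(2)/16457610996736 ≈ 9.6356e-14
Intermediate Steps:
o(P, A) = sqrt(2)*sqrt(A) (o(P, A) = sqrt(2*A) = sqrt(2)*sqrt(A))
Q(U, n) = n*(6 + 2*sqrt(2)) (Q(U, n) = n*(6 + sqrt(2)*sqrt(4)) = n*(6 + sqrt(2)*2) = n*(6 + 2*sqrt(2)))
T = -1536 - 512*sqrt(2) (T = 2*(-256)*(3 + sqrt(2)) = -1536 - 512*sqrt(2) ≈ -2260.1)
(1/(57733*(-79538)))/T = (1/(57733*(-79538)))/(-1536 - 512*sqrt(2)) = ((1/57733)*(-1/79538))/(-1536 - 512*sqrt(2)) = -1/(4591967354*(-1536 - 512*sqrt(2)))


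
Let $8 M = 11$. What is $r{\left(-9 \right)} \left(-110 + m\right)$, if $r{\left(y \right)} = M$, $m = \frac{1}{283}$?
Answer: $- \frac{342419}{2264} \approx -151.25$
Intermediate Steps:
$m = \frac{1}{283} \approx 0.0035336$
$M = \frac{11}{8}$ ($M = \frac{1}{8} \cdot 11 = \frac{11}{8} \approx 1.375$)
$r{\left(y \right)} = \frac{11}{8}$
$r{\left(-9 \right)} \left(-110 + m\right) = \frac{11 \left(-110 + \frac{1}{283}\right)}{8} = \frac{11}{8} \left(- \frac{31129}{283}\right) = - \frac{342419}{2264}$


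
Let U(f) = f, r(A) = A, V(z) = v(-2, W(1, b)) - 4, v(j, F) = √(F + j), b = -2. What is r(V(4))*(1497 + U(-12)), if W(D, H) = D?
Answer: -5940 + 1485*I ≈ -5940.0 + 1485.0*I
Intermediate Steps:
V(z) = -4 + I (V(z) = √(1 - 2) - 4 = √(-1) - 4 = I - 4 = -4 + I)
r(V(4))*(1497 + U(-12)) = (-4 + I)*(1497 - 12) = (-4 + I)*1485 = -5940 + 1485*I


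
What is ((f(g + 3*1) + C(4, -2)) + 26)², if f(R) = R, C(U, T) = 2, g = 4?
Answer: 1225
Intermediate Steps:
((f(g + 3*1) + C(4, -2)) + 26)² = (((4 + 3*1) + 2) + 26)² = (((4 + 3) + 2) + 26)² = ((7 + 2) + 26)² = (9 + 26)² = 35² = 1225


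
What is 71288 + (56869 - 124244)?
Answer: 3913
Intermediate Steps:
71288 + (56869 - 124244) = 71288 - 67375 = 3913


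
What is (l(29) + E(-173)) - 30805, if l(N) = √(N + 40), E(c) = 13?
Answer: -30792 + √69 ≈ -30784.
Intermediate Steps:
l(N) = √(40 + N)
(l(29) + E(-173)) - 30805 = (√(40 + 29) + 13) - 30805 = (√69 + 13) - 30805 = (13 + √69) - 30805 = -30792 + √69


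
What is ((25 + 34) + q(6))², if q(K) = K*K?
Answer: 9025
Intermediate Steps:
q(K) = K²
((25 + 34) + q(6))² = ((25 + 34) + 6²)² = (59 + 36)² = 95² = 9025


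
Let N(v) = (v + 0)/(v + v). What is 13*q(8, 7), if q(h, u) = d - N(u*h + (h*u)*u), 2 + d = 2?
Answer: -13/2 ≈ -6.5000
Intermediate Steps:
d = 0 (d = -2 + 2 = 0)
N(v) = 1/2 (N(v) = v/((2*v)) = v*(1/(2*v)) = 1/2)
q(h, u) = -1/2 (q(h, u) = 0 - 1*1/2 = 0 - 1/2 = -1/2)
13*q(8, 7) = 13*(-1/2) = -13/2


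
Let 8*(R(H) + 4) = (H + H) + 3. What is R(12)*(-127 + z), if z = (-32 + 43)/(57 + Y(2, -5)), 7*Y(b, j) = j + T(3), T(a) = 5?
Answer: 9035/114 ≈ 79.254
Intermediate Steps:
Y(b, j) = 5/7 + j/7 (Y(b, j) = (j + 5)/7 = (5 + j)/7 = 5/7 + j/7)
R(H) = -29/8 + H/4 (R(H) = -4 + ((H + H) + 3)/8 = -4 + (2*H + 3)/8 = -4 + (3 + 2*H)/8 = -4 + (3/8 + H/4) = -29/8 + H/4)
z = 11/57 (z = (-32 + 43)/(57 + (5/7 + (1/7)*(-5))) = 11/(57 + (5/7 - 5/7)) = 11/(57 + 0) = 11/57 ≈ 0.19298)
R(12)*(-127 + z) = (-29/8 + (1/4)*12)*(-127 + 11/57) = (-29/8 + 3)*(-7228/57) = -5/8*(-7228/57) = 9035/114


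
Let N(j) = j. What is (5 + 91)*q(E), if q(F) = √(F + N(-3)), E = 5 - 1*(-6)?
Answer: 192*√2 ≈ 271.53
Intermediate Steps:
E = 11 (E = 5 + 6 = 11)
q(F) = √(-3 + F) (q(F) = √(F - 3) = √(-3 + F))
(5 + 91)*q(E) = (5 + 91)*√(-3 + 11) = 96*√8 = 96*(2*√2) = 192*√2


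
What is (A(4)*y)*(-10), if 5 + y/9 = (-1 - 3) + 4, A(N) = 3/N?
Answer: 675/2 ≈ 337.50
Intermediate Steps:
y = -45 (y = -45 + 9*((-1 - 3) + 4) = -45 + 9*(-4 + 4) = -45 + 9*0 = -45 + 0 = -45)
(A(4)*y)*(-10) = ((3/4)*(-45))*(-10) = ((3*(¼))*(-45))*(-10) = ((¾)*(-45))*(-10) = -135/4*(-10) = 675/2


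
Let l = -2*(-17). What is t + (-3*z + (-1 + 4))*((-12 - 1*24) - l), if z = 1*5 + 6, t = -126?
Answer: 1974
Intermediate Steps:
l = 34
z = 11 (z = 5 + 6 = 11)
t + (-3*z + (-1 + 4))*((-12 - 1*24) - l) = -126 + (-3*11 + (-1 + 4))*((-12 - 1*24) - 1*34) = -126 + (-33 + 3)*((-12 - 24) - 34) = -126 - 30*(-36 - 34) = -126 - 30*(-70) = -126 + 2100 = 1974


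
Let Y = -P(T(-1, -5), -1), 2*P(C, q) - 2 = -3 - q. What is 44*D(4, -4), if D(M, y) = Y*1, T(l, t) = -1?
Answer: 0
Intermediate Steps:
P(C, q) = -1/2 - q/2 (P(C, q) = 1 + (-3 - q)/2 = 1 + (-3/2 - q/2) = -1/2 - q/2)
Y = 0 (Y = -(-1/2 - 1/2*(-1)) = -(-1/2 + 1/2) = -1*0 = 0)
D(M, y) = 0 (D(M, y) = 0*1 = 0)
44*D(4, -4) = 44*0 = 0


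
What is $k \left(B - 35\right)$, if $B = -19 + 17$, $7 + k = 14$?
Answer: $-259$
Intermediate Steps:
$k = 7$ ($k = -7 + 14 = 7$)
$B = -2$
$k \left(B - 35\right) = 7 \left(-2 - 35\right) = 7 \left(-37\right) = -259$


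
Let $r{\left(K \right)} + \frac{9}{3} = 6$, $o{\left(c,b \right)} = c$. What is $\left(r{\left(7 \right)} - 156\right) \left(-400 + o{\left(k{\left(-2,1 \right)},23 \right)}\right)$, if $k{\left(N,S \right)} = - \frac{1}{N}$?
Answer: $\frac{122247}{2} \approx 61124.0$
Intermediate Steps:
$r{\left(K \right)} = 3$ ($r{\left(K \right)} = -3 + 6 = 3$)
$\left(r{\left(7 \right)} - 156\right) \left(-400 + o{\left(k{\left(-2,1 \right)},23 \right)}\right) = \left(3 - 156\right) \left(-400 - \frac{1}{-2}\right) = - 153 \left(-400 - - \frac{1}{2}\right) = - 153 \left(-400 + \frac{1}{2}\right) = \left(-153\right) \left(- \frac{799}{2}\right) = \frac{122247}{2}$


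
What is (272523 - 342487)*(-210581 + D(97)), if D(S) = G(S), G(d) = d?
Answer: 14726302576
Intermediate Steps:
D(S) = S
(272523 - 342487)*(-210581 + D(97)) = (272523 - 342487)*(-210581 + 97) = -69964*(-210484) = 14726302576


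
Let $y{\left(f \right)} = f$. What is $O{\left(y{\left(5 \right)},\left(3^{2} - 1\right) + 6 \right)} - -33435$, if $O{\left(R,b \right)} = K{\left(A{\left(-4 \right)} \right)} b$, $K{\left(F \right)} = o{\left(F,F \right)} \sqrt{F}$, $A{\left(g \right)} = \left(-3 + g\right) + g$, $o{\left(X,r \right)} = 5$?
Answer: $33435 + 70 i \sqrt{11} \approx 33435.0 + 232.16 i$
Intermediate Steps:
$A{\left(g \right)} = -3 + 2 g$
$K{\left(F \right)} = 5 \sqrt{F}$
$O{\left(R,b \right)} = 5 i b \sqrt{11}$ ($O{\left(R,b \right)} = 5 \sqrt{-3 + 2 \left(-4\right)} b = 5 \sqrt{-3 - 8} b = 5 \sqrt{-11} b = 5 i \sqrt{11} b = 5 i b \sqrt{11}$)
$O{\left(y{\left(5 \right)},\left(3^{2} - 1\right) + 6 \right)} - -33435 = 5 i \left(\left(3^{2} - 1\right) + 6\right) \sqrt{11} - -33435 = 5 i \left(\left(9 - 1\right) + 6\right) \sqrt{11} + 33435 = 5 i \left(8 + 6\right) \sqrt{11} + 33435 = 5 i 14 \sqrt{11} + 33435 = 70 i \sqrt{11} + 33435 = 33435 + 70 i \sqrt{11}$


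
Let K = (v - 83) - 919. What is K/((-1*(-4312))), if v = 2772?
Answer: 885/2156 ≈ 0.41048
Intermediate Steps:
K = 1770 (K = (2772 - 83) - 919 = 2689 - 919 = 1770)
K/((-1*(-4312))) = 1770/((-1*(-4312))) = 1770/4312 = 1770*(1/4312) = 885/2156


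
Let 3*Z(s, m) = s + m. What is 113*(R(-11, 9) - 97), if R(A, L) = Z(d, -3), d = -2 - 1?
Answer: -11187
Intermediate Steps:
d = -3
Z(s, m) = m/3 + s/3 (Z(s, m) = (s + m)/3 = (m + s)/3 = m/3 + s/3)
R(A, L) = -2 (R(A, L) = (⅓)*(-3) + (⅓)*(-3) = -1 - 1 = -2)
113*(R(-11, 9) - 97) = 113*(-2 - 97) = 113*(-99) = -11187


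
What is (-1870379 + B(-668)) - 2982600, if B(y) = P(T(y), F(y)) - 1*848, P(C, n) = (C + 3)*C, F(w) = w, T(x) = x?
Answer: -4409607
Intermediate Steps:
P(C, n) = C*(3 + C) (P(C, n) = (3 + C)*C = C*(3 + C))
B(y) = -848 + y*(3 + y) (B(y) = y*(3 + y) - 1*848 = y*(3 + y) - 848 = -848 + y*(3 + y))
(-1870379 + B(-668)) - 2982600 = (-1870379 + (-848 - 668*(3 - 668))) - 2982600 = (-1870379 + (-848 - 668*(-665))) - 2982600 = (-1870379 + (-848 + 444220)) - 2982600 = (-1870379 + 443372) - 2982600 = -1427007 - 2982600 = -4409607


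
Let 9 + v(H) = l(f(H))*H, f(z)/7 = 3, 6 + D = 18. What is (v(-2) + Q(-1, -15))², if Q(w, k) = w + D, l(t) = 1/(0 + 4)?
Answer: 9/4 ≈ 2.2500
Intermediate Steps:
D = 12 (D = -6 + 18 = 12)
f(z) = 21 (f(z) = 7*3 = 21)
l(t) = ¼ (l(t) = 1/4 = ¼)
Q(w, k) = 12 + w (Q(w, k) = w + 12 = 12 + w)
v(H) = -9 + H/4
(v(-2) + Q(-1, -15))² = ((-9 + (¼)*(-2)) + (12 - 1))² = ((-9 - ½) + 11)² = (-19/2 + 11)² = (3/2)² = 9/4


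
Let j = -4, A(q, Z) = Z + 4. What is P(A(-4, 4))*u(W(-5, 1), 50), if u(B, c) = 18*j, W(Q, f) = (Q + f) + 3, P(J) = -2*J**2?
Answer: 9216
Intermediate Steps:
A(q, Z) = 4 + Z
W(Q, f) = 3 + Q + f
u(B, c) = -72 (u(B, c) = 18*(-4) = -72)
P(A(-4, 4))*u(W(-5, 1), 50) = -2*(4 + 4)**2*(-72) = -2*8**2*(-72) = -2*64*(-72) = -128*(-72) = 9216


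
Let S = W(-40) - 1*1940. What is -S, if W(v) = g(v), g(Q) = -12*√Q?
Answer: 1940 + 24*I*√10 ≈ 1940.0 + 75.895*I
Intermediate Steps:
W(v) = -12*√v
S = -1940 - 24*I*√10 (S = -24*I*√10 - 1*1940 = -24*I*√10 - 1940 = -1940 - 24*I*√10 ≈ -1940.0 - 75.895*I)
-S = -(-1940 - 24*I*√10) = 1940 + 24*I*√10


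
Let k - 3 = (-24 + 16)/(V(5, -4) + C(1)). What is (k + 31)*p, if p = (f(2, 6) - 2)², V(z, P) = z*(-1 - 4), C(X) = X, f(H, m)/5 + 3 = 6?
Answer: 17407/3 ≈ 5802.3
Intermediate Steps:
f(H, m) = 15 (f(H, m) = -15 + 5*6 = -15 + 30 = 15)
V(z, P) = -5*z (V(z, P) = z*(-5) = -5*z)
p = 169 (p = (15 - 2)² = 13² = 169)
k = 10/3 (k = 3 + (-24 + 16)/(-5*5 + 1) = 3 - 8/(-25 + 1) = 3 - 8/(-24) = 3 - 8*(-1/24) = 3 + ⅓ = 10/3 ≈ 3.3333)
(k + 31)*p = (10/3 + 31)*169 = (103/3)*169 = 17407/3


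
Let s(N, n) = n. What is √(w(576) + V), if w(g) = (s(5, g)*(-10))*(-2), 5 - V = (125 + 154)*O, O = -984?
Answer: √286061 ≈ 534.85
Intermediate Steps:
V = 274541 (V = 5 - (125 + 154)*(-984) = 5 - 279*(-984) = 5 - 1*(-274536) = 5 + 274536 = 274541)
w(g) = 20*g (w(g) = (g*(-10))*(-2) = -10*g*(-2) = 20*g)
√(w(576) + V) = √(20*576 + 274541) = √(11520 + 274541) = √286061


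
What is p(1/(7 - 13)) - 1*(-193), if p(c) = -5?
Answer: 188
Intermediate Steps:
p(1/(7 - 13)) - 1*(-193) = -5 - 1*(-193) = -5 + 193 = 188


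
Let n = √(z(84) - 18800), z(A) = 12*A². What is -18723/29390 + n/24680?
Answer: -18723/29390 + √4117/6170 ≈ -0.62665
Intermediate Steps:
n = 4*√4117 (n = √(12*84² - 18800) = √(12*7056 - 18800) = √(84672 - 18800) = √65872 = 4*√4117 ≈ 256.66)
-18723/29390 + n/24680 = -18723/29390 + (4*√4117)/24680 = -18723*1/29390 + (4*√4117)*(1/24680) = -18723/29390 + √4117/6170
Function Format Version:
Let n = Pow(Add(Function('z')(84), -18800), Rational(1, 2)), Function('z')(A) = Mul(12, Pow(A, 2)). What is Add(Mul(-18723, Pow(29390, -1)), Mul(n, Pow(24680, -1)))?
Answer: Add(Rational(-18723, 29390), Mul(Rational(1, 6170), Pow(4117, Rational(1, 2)))) ≈ -0.62665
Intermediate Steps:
n = Mul(4, Pow(4117, Rational(1, 2))) (n = Pow(Add(Mul(12, Pow(84, 2)), -18800), Rational(1, 2)) = Pow(Add(Mul(12, 7056), -18800), Rational(1, 2)) = Pow(Add(84672, -18800), Rational(1, 2)) = Pow(65872, Rational(1, 2)) = Mul(4, Pow(4117, Rational(1, 2))) ≈ 256.66)
Add(Mul(-18723, Pow(29390, -1)), Mul(n, Pow(24680, -1))) = Add(Mul(-18723, Pow(29390, -1)), Mul(Mul(4, Pow(4117, Rational(1, 2))), Pow(24680, -1))) = Add(Mul(-18723, Rational(1, 29390)), Mul(Mul(4, Pow(4117, Rational(1, 2))), Rational(1, 24680))) = Add(Rational(-18723, 29390), Mul(Rational(1, 6170), Pow(4117, Rational(1, 2))))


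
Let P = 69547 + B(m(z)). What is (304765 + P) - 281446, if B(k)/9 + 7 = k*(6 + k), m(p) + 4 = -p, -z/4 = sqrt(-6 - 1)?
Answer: 91723 - 72*I*sqrt(7) ≈ 91723.0 - 190.49*I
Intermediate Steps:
z = -4*I*sqrt(7) (z = -4*sqrt(-6 - 1) = -4*I*sqrt(7) ≈ -10.583*I)
m(p) = -4 - p
B(k) = -63 + 9*k*(6 + k) (B(k) = -63 + 9*(k*(6 + k)) = -63 + 9*k*(6 + k))
P = 69268 + 9*(-4 + 4*I*sqrt(7))**2 + 216*I*sqrt(7) (P = 69547 + (-63 + 9*(-4 - (-4)*I*sqrt(7))**2 + 54*(-4 - (-4)*I*sqrt(7))) = 69547 + (-63 + 9*(-4 + 4*I*sqrt(7))**2 + 54*(-4 + 4*I*sqrt(7))) = 69547 + (-63 + 9*(-4 + 4*I*sqrt(7))**2 + (-216 + 216*I*sqrt(7))) = 69547 + (-279 + 9*(-4 + 4*I*sqrt(7))**2 + 216*I*sqrt(7)) = 69268 + 9*(-4 + 4*I*sqrt(7))**2 + 216*I*sqrt(7) ≈ 68404.0 - 190.49*I)
(304765 + P) - 281446 = (304765 + (68404 - 72*I*sqrt(7))) - 281446 = (373169 - 72*I*sqrt(7)) - 281446 = 91723 - 72*I*sqrt(7)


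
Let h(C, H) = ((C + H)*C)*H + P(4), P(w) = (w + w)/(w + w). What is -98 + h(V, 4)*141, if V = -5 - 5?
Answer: 33883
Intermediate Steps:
V = -10
P(w) = 1 (P(w) = (2*w)/((2*w)) = (2*w)*(1/(2*w)) = 1)
h(C, H) = 1 + C*H*(C + H) (h(C, H) = ((C + H)*C)*H + 1 = (C*(C + H))*H + 1 = C*H*(C + H) + 1 = 1 + C*H*(C + H))
-98 + h(V, 4)*141 = -98 + (1 - 10*4² + 4*(-10)²)*141 = -98 + (1 - 10*16 + 4*100)*141 = -98 + (1 - 160 + 400)*141 = -98 + 241*141 = -98 + 33981 = 33883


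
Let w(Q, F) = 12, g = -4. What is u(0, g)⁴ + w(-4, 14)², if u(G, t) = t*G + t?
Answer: 400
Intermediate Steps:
u(G, t) = t + G*t (u(G, t) = G*t + t = t + G*t)
u(0, g)⁴ + w(-4, 14)² = (-4*(1 + 0))⁴ + 12² = (-4*1)⁴ + 144 = (-4)⁴ + 144 = 256 + 144 = 400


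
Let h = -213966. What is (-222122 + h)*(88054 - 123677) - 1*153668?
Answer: 15534609156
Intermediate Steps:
(-222122 + h)*(88054 - 123677) - 1*153668 = (-222122 - 213966)*(88054 - 123677) - 1*153668 = -436088*(-35623) - 153668 = 15534762824 - 153668 = 15534609156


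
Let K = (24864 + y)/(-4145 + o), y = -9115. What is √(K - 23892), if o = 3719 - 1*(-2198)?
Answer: 5*I*√749925905/886 ≈ 154.54*I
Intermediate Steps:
o = 5917 (o = 3719 + 2198 = 5917)
K = 15749/1772 (K = (24864 - 9115)/(-4145 + 5917) = 15749/1772 ≈ 8.8877)
√(K - 23892) = √(15749/1772 - 23892) = √(-42320875/1772) = 5*I*√749925905/886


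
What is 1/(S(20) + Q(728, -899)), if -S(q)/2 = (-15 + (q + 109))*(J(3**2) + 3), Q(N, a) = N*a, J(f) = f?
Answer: -1/657208 ≈ -1.5216e-6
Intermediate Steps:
S(q) = -2256 - 24*q (S(q) = -2*(-15 + (q + 109))*(3**2 + 3) = -2*(-15 + (109 + q))*(9 + 3) = -2*(94 + q)*12 = -2*(1128 + 12*q) = -2256 - 24*q)
1/(S(20) + Q(728, -899)) = 1/((-2256 - 24*20) + 728*(-899)) = 1/((-2256 - 480) - 654472) = 1/(-2736 - 654472) = 1/(-657208) = -1/657208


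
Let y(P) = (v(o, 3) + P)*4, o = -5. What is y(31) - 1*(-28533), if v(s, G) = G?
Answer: 28669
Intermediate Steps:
y(P) = 12 + 4*P (y(P) = (3 + P)*4 = 12 + 4*P)
y(31) - 1*(-28533) = (12 + 4*31) - 1*(-28533) = (12 + 124) + 28533 = 136 + 28533 = 28669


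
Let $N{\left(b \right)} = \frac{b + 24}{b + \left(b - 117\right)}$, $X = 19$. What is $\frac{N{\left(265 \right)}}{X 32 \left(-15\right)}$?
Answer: $- \frac{289}{3766560} \approx -7.6728 \cdot 10^{-5}$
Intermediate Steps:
$N{\left(b \right)} = \frac{24 + b}{-117 + 2 b}$ ($N{\left(b \right)} = \frac{24 + b}{b + \left(b - 117\right)} = \frac{24 + b}{b + \left(-117 + b\right)} = \frac{24 + b}{-117 + 2 b}$)
$\frac{N{\left(265 \right)}}{X 32 \left(-15\right)} = \frac{\frac{1}{-117 + 2 \cdot 265} \left(24 + 265\right)}{19 \cdot 32 \left(-15\right)} = \frac{\frac{1}{-117 + 530} \cdot 289}{608 \left(-15\right)} = \frac{\frac{1}{413} \cdot 289}{-9120} = \frac{1}{413} \cdot 289 \left(- \frac{1}{9120}\right) = \frac{289}{413} \left(- \frac{1}{9120}\right) = - \frac{289}{3766560}$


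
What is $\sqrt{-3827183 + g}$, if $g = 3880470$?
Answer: $\sqrt{53287} \approx 230.84$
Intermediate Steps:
$\sqrt{-3827183 + g} = \sqrt{-3827183 + 3880470} = \sqrt{53287}$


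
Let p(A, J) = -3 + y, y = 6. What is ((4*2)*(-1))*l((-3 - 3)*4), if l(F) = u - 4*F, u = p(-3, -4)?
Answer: -792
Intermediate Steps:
p(A, J) = 3 (p(A, J) = -3 + 6 = 3)
u = 3
l(F) = 3 - 4*F
((4*2)*(-1))*l((-3 - 3)*4) = ((4*2)*(-1))*(3 - 4*(-3 - 3)*4) = (8*(-1))*(3 - (-24)*4) = -8*(3 - 4*(-24)) = -8*(3 + 96) = -8*99 = -792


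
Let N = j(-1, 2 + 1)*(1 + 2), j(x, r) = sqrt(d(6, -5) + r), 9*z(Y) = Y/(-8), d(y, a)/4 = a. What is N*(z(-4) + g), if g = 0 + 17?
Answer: 307*I*sqrt(17)/6 ≈ 210.97*I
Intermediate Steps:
d(y, a) = 4*a
z(Y) = -Y/72 (z(Y) = (Y/(-8))/9 = (Y*(-1/8))/9 = (-Y/8)/9 = -Y/72)
g = 17
j(x, r) = sqrt(-20 + r) (j(x, r) = sqrt(4*(-5) + r) = sqrt(-20 + r))
N = 3*I*sqrt(17) (N = sqrt(-20 + (2 + 1))*(1 + 2) = sqrt(-20 + 3)*3 = sqrt(-17)*3 = (I*sqrt(17))*3 = 3*I*sqrt(17) ≈ 12.369*I)
N*(z(-4) + g) = (3*I*sqrt(17))*(-1/72*(-4) + 17) = (3*I*sqrt(17))*(1/18 + 17) = (3*I*sqrt(17))*(307/18) = 307*I*sqrt(17)/6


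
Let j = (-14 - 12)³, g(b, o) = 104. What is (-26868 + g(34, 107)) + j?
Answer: -44340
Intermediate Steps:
j = -17576 (j = (-26)³ = -17576)
(-26868 + g(34, 107)) + j = (-26868 + 104) - 17576 = -26764 - 17576 = -44340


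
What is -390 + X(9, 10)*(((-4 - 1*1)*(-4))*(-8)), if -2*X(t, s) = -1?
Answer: -470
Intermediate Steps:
X(t, s) = 1/2 (X(t, s) = -1/2*(-1) = 1/2)
-390 + X(9, 10)*(((-4 - 1*1)*(-4))*(-8)) = -390 + (((-4 - 1*1)*(-4))*(-8))/2 = -390 + (((-4 - 1)*(-4))*(-8))/2 = -390 + (-5*(-4)*(-8))/2 = -390 + (20*(-8))/2 = -390 + (1/2)*(-160) = -390 - 80 = -470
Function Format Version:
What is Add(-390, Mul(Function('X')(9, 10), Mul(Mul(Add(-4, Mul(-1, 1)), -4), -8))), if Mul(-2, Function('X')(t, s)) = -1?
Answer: -470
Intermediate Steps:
Function('X')(t, s) = Rational(1, 2) (Function('X')(t, s) = Mul(Rational(-1, 2), -1) = Rational(1, 2))
Add(-390, Mul(Function('X')(9, 10), Mul(Mul(Add(-4, Mul(-1, 1)), -4), -8))) = Add(-390, Mul(Rational(1, 2), Mul(Mul(Add(-4, Mul(-1, 1)), -4), -8))) = Add(-390, Mul(Rational(1, 2), Mul(Mul(Add(-4, -1), -4), -8))) = Add(-390, Mul(Rational(1, 2), Mul(Mul(-5, -4), -8))) = Add(-390, Mul(Rational(1, 2), Mul(20, -8))) = Add(-390, Mul(Rational(1, 2), -160)) = Add(-390, -80) = -470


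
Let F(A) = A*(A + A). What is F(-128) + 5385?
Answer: 38153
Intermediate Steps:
F(A) = 2*A² (F(A) = A*(2*A) = 2*A²)
F(-128) + 5385 = 2*(-128)² + 5385 = 2*16384 + 5385 = 32768 + 5385 = 38153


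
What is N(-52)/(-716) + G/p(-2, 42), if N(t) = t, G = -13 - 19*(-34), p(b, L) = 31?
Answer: 113710/5549 ≈ 20.492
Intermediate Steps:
G = 633 (G = -13 + 646 = 633)
N(-52)/(-716) + G/p(-2, 42) = -52/(-716) + 633/31 = -52*(-1/716) + 633*(1/31) = 13/179 + 633/31 = 113710/5549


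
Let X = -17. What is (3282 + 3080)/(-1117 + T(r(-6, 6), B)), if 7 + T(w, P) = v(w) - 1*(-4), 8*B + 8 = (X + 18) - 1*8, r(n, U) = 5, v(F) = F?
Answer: -6362/1115 ≈ -5.7058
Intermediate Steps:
B = -15/8 (B = -1 + ((-17 + 18) - 1*8)/8 = -1 + (1 - 8)/8 = -1 + (⅛)*(-7) = -1 - 7/8 = -15/8 ≈ -1.8750)
T(w, P) = -3 + w (T(w, P) = -7 + (w - 1*(-4)) = -7 + (w + 4) = -7 + (4 + w) = -3 + w)
(3282 + 3080)/(-1117 + T(r(-6, 6), B)) = (3282 + 3080)/(-1117 + (-3 + 5)) = 6362/(-1117 + 2) = 6362/(-1115) = 6362*(-1/1115) = -6362/1115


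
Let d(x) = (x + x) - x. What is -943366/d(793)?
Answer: -943366/793 ≈ -1189.6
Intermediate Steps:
d(x) = x (d(x) = 2*x - x = x)
-943366/d(793) = -943366/793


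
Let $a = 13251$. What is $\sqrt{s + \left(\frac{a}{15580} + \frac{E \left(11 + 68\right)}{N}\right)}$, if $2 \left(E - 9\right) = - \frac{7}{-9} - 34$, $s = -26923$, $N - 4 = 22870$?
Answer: $\frac{i \sqrt{1923321216483234510530}}{267282690} \approx 164.08 i$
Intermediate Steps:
$N = 22874$ ($N = 4 + 22870 = 22874$)
$E = - \frac{137}{18}$ ($E = 9 + \frac{- \frac{7}{-9} - 34}{2} = 9 + \frac{\left(-7\right) \left(- \frac{1}{9}\right) - 34}{2} = 9 + \frac{\frac{7}{9} - 34}{2} = 9 + \frac{1}{2} \left(- \frac{299}{9}\right) = 9 - \frac{299}{18} = - \frac{137}{18} \approx -7.6111$)
$\sqrt{s + \left(\frac{a}{15580} + \frac{E \left(11 + 68\right)}{N}\right)} = \sqrt{-26923 + \left(\frac{13251}{15580} + \frac{\left(- \frac{137}{18}\right) \left(11 + 68\right)}{22874}\right)} = \sqrt{-26923 + \left(13251 \cdot \frac{1}{15580} + \left(- \frac{137}{18}\right) 79 \cdot \frac{1}{22874}\right)} = \sqrt{-26923 + \left(\frac{13251}{15580} - \frac{10823}{411732}\right)} = \sqrt{-26923 + \frac{660904799}{801848070}} = \sqrt{- \frac{21587494683811}{801848070}} = \frac{i \sqrt{1923321216483234510530}}{267282690}$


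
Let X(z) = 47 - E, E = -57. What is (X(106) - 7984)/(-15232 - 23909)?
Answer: 7880/39141 ≈ 0.20132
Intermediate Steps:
X(z) = 104 (X(z) = 47 - 1*(-57) = 47 + 57 = 104)
(X(106) - 7984)/(-15232 - 23909) = (104 - 7984)/(-15232 - 23909) = -7880/(-39141) = -7880*(-1/39141) = 7880/39141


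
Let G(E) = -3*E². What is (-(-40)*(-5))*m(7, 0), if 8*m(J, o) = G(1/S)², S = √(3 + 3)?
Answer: -25/4 ≈ -6.2500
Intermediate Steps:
S = √6 ≈ 2.4495
m(J, o) = 1/32 (m(J, o) = (-3*(1/(√6))²)²/8 = (-3*(√6/6)²)²/8 = (-3*⅙)²/8 = (-½)²/8 = (⅛)*(¼) = 1/32)
(-(-40)*(-5))*m(7, 0) = -(-40)*(-5)*(1/32) = -10*20*(1/32) = -200*1/32 = -25/4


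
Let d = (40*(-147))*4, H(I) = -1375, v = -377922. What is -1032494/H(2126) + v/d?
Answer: 826796721/1078000 ≈ 766.97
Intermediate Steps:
d = -23520 (d = -5880*4 = -23520)
-1032494/H(2126) + v/d = -1032494/(-1375) - 377922/(-23520) = -1032494*(-1/1375) - 377922*(-1/23520) = 1032494/1375 + 62987/3920 = 826796721/1078000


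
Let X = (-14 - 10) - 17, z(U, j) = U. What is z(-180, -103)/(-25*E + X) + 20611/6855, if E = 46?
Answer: 8593867/2721435 ≈ 3.1578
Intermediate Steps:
X = -41 (X = -24 - 17 = -41)
z(-180, -103)/(-25*E + X) + 20611/6855 = -180/(-25*46 - 41) + 20611/6855 = -180/(-1150 - 41) + 20611*(1/6855) = -180/(-1191) + 20611/6855 = -180*(-1/1191) + 20611/6855 = 60/397 + 20611/6855 = 8593867/2721435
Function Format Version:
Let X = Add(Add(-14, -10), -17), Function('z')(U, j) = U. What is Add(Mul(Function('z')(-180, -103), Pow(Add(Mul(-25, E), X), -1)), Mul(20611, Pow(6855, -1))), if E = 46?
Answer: Rational(8593867, 2721435) ≈ 3.1578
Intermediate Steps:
X = -41 (X = Add(-24, -17) = -41)
Add(Mul(Function('z')(-180, -103), Pow(Add(Mul(-25, E), X), -1)), Mul(20611, Pow(6855, -1))) = Add(Mul(-180, Pow(Add(Mul(-25, 46), -41), -1)), Mul(20611, Pow(6855, -1))) = Add(Mul(-180, Pow(Add(-1150, -41), -1)), Mul(20611, Rational(1, 6855))) = Add(Mul(-180, Pow(-1191, -1)), Rational(20611, 6855)) = Add(Mul(-180, Rational(-1, 1191)), Rational(20611, 6855)) = Add(Rational(60, 397), Rational(20611, 6855)) = Rational(8593867, 2721435)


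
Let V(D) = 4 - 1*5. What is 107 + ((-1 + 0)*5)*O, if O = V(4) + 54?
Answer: -158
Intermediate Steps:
V(D) = -1 (V(D) = 4 - 5 = -1)
O = 53 (O = -1 + 54 = 53)
107 + ((-1 + 0)*5)*O = 107 + ((-1 + 0)*5)*53 = 107 - 1*5*53 = 107 - 5*53 = 107 - 265 = -158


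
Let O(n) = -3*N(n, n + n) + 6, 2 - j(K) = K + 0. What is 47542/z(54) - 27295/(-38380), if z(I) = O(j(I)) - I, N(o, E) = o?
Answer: 91380491/207252 ≈ 440.92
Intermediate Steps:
j(K) = 2 - K (j(K) = 2 - (K + 0) = 2 - K)
O(n) = 6 - 3*n (O(n) = -3*n + 6 = 6 - 3*n)
z(I) = 2*I (z(I) = (6 - 3*(2 - I)) - I = (6 + (-6 + 3*I)) - I = 3*I - I = 2*I)
47542/z(54) - 27295/(-38380) = 47542/((2*54)) - 27295/(-38380) = 47542/108 - 27295*(-1/38380) = 47542*(1/108) + 5459/7676 = 23771/54 + 5459/7676 = 91380491/207252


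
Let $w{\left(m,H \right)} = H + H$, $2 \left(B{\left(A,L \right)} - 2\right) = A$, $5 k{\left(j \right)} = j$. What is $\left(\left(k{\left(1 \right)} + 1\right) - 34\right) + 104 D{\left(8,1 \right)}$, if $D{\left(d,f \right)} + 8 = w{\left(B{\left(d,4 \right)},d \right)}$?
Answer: $\frac{3996}{5} \approx 799.2$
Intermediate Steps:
$k{\left(j \right)} = \frac{j}{5}$
$B{\left(A,L \right)} = 2 + \frac{A}{2}$
$w{\left(m,H \right)} = 2 H$
$D{\left(d,f \right)} = -8 + 2 d$
$\left(\left(k{\left(1 \right)} + 1\right) - 34\right) + 104 D{\left(8,1 \right)} = \left(\left(\frac{1}{5} \cdot 1 + 1\right) - 34\right) + 104 \left(-8 + 2 \cdot 8\right) = \left(\left(\frac{1}{5} + 1\right) - 34\right) + 104 \left(-8 + 16\right) = \left(\frac{6}{5} - 34\right) + 104 \cdot 8 = - \frac{164}{5} + 832 = \frac{3996}{5}$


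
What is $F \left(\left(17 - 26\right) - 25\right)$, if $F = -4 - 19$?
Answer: $782$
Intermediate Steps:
$F = -23$
$F \left(\left(17 - 26\right) - 25\right) = - 23 \left(\left(17 - 26\right) - 25\right) = - 23 \left(-9 - 25\right) = \left(-23\right) \left(-34\right) = 782$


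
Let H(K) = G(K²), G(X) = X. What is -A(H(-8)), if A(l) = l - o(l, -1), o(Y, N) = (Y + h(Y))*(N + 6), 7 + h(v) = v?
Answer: 541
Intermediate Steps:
h(v) = -7 + v
H(K) = K²
o(Y, N) = (-7 + 2*Y)*(6 + N) (o(Y, N) = (Y + (-7 + Y))*(N + 6) = (-7 + 2*Y)*(6 + N))
A(l) = 35 - 9*l (A(l) = l - (-42 + 12*l - l - (-7 + l)) = l - (-42 + 12*l - l + (7 - l)) = l - (-35 + 10*l) = l + (35 - 10*l) = 35 - 9*l)
-A(H(-8)) = -(35 - 9*(-8)²) = -(35 - 9*64) = -(35 - 576) = -1*(-541) = 541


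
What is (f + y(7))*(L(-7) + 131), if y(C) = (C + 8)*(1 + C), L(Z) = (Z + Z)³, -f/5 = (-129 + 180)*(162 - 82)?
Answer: 52991640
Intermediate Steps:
f = -20400 (f = -5*(-129 + 180)*(162 - 82) = -255*80 = -5*4080 = -20400)
L(Z) = 8*Z³ (L(Z) = (2*Z)³ = 8*Z³)
y(C) = (1 + C)*(8 + C) (y(C) = (8 + C)*(1 + C) = (1 + C)*(8 + C))
(f + y(7))*(L(-7) + 131) = (-20400 + (8 + 7² + 9*7))*(8*(-7)³ + 131) = (-20400 + (8 + 49 + 63))*(8*(-343) + 131) = (-20400 + 120)*(-2744 + 131) = -20280*(-2613) = 52991640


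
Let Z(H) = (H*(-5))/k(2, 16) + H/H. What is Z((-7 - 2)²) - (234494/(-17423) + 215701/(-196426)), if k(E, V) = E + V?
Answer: -11880611145/1711165099 ≈ -6.9430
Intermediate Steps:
Z(H) = 1 - 5*H/18 (Z(H) = (H*(-5))/(2 + 16) + H/H = -5*H/18 + 1 = 1 - 5*H/18)
Z((-7 - 2)²) - (234494/(-17423) + 215701/(-196426)) = (1 - 5*(-7 - 2)²/18) - (234494/(-17423) + 215701/(-196426)) = (1 - 5/18*(-9)²) - (234494*(-1/17423) + 215701*(-1/196426)) = (1 - 5/18*81) - (-234494/17423 - 215701/196426) = (1 - 45/2) - 1*(-49818876967/3422330198) = -43/2 + 49818876967/3422330198 = -11880611145/1711165099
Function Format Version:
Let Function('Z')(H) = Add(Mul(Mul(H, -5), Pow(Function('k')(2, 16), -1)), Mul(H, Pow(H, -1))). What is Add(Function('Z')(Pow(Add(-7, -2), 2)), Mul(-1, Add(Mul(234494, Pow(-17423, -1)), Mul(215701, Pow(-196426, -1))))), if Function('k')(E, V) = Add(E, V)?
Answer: Rational(-11880611145, 1711165099) ≈ -6.9430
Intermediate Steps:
Function('Z')(H) = Add(1, Mul(Rational(-5, 18), H)) (Function('Z')(H) = Add(Mul(Mul(H, -5), Pow(Add(2, 16), -1)), Mul(H, Pow(H, -1))) = Add(Mul(Mul(-5, H), Pow(18, -1)), 1) = Add(Mul(Mul(-5, H), Rational(1, 18)), 1) = Add(Mul(Rational(-5, 18), H), 1) = Add(1, Mul(Rational(-5, 18), H)))
Add(Function('Z')(Pow(Add(-7, -2), 2)), Mul(-1, Add(Mul(234494, Pow(-17423, -1)), Mul(215701, Pow(-196426, -1))))) = Add(Add(1, Mul(Rational(-5, 18), Pow(Add(-7, -2), 2))), Mul(-1, Add(Mul(234494, Pow(-17423, -1)), Mul(215701, Pow(-196426, -1))))) = Add(Add(1, Mul(Rational(-5, 18), Pow(-9, 2))), Mul(-1, Add(Mul(234494, Rational(-1, 17423)), Mul(215701, Rational(-1, 196426))))) = Add(Add(1, Mul(Rational(-5, 18), 81)), Mul(-1, Add(Rational(-234494, 17423), Rational(-215701, 196426)))) = Add(Add(1, Rational(-45, 2)), Mul(-1, Rational(-49818876967, 3422330198))) = Add(Rational(-43, 2), Rational(49818876967, 3422330198)) = Rational(-11880611145, 1711165099)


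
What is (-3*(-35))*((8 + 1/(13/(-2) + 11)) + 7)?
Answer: 4795/3 ≈ 1598.3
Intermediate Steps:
(-3*(-35))*((8 + 1/(13/(-2) + 11)) + 7) = 105*((8 + 1/(13*(-½) + 11)) + 7) = 105*((8 + 1/(-13/2 + 11)) + 7) = 105*((8 + 1/(9/2)) + 7) = 105*((8 + 2/9) + 7) = 105*(74/9 + 7) = 105*(137/9) = 4795/3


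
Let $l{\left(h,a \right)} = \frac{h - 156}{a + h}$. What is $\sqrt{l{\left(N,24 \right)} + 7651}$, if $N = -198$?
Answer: $\frac{\sqrt{6436202}}{29} \approx 87.482$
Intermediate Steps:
$l{\left(h,a \right)} = \frac{-156 + h}{a + h}$
$\sqrt{l{\left(N,24 \right)} + 7651} = \sqrt{\frac{-156 - 198}{24 - 198} + 7651} = \sqrt{\frac{1}{-174} \left(-354\right) + 7651} = \sqrt{\left(- \frac{1}{174}\right) \left(-354\right) + 7651} = \sqrt{\frac{59}{29} + 7651} = \sqrt{\frac{221938}{29}} = \frac{\sqrt{6436202}}{29}$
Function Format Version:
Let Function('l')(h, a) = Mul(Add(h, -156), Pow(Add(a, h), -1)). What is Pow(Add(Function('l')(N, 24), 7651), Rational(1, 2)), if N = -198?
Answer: Mul(Rational(1, 29), Pow(6436202, Rational(1, 2))) ≈ 87.482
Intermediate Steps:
Function('l')(h, a) = Mul(Pow(Add(a, h), -1), Add(-156, h)) (Function('l')(h, a) = Mul(Add(-156, h), Pow(Add(a, h), -1)) = Mul(Pow(Add(a, h), -1), Add(-156, h)))
Pow(Add(Function('l')(N, 24), 7651), Rational(1, 2)) = Pow(Add(Mul(Pow(Add(24, -198), -1), Add(-156, -198)), 7651), Rational(1, 2)) = Pow(Add(Mul(Pow(-174, -1), -354), 7651), Rational(1, 2)) = Pow(Add(Mul(Rational(-1, 174), -354), 7651), Rational(1, 2)) = Pow(Add(Rational(59, 29), 7651), Rational(1, 2)) = Pow(Rational(221938, 29), Rational(1, 2)) = Mul(Rational(1, 29), Pow(6436202, Rational(1, 2)))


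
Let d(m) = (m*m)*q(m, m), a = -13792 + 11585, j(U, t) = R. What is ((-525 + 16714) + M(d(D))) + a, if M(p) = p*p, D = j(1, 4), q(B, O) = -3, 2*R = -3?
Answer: 224441/16 ≈ 14028.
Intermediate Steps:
R = -3/2 (R = (½)*(-3) = -3/2 ≈ -1.5000)
j(U, t) = -3/2
D = -3/2 ≈ -1.5000
a = -2207
d(m) = -3*m² (d(m) = (m*m)*(-3) = m²*(-3) = -3*m²)
M(p) = p²
((-525 + 16714) + M(d(D))) + a = ((-525 + 16714) + (-3*(-3/2)²)²) - 2207 = (16189 + (-3*9/4)²) - 2207 = (16189 + (-27/4)²) - 2207 = (16189 + 729/16) - 2207 = 259753/16 - 2207 = 224441/16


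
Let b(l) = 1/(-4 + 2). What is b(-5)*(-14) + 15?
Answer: 22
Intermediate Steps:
b(l) = -½ (b(l) = 1/(-2) = -½)
b(-5)*(-14) + 15 = -½*(-14) + 15 = 7 + 15 = 22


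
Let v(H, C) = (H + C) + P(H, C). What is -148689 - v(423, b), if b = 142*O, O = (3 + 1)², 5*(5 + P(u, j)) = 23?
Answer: -756918/5 ≈ -1.5138e+5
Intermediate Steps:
P(u, j) = -⅖ (P(u, j) = -5 + (⅕)*23 = -5 + 23/5 = -⅖)
O = 16 (O = 4² = 16)
b = 2272 (b = 142*16 = 2272)
v(H, C) = -⅖ + C + H (v(H, C) = (H + C) - ⅖ = (C + H) - ⅖ = -⅖ + C + H)
-148689 - v(423, b) = -148689 - (-⅖ + 2272 + 423) = -148689 - 1*13473/5 = -148689 - 13473/5 = -756918/5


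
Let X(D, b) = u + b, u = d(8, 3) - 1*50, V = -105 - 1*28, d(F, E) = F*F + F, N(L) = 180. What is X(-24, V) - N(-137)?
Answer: -291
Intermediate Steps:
d(F, E) = F + F² (d(F, E) = F² + F = F + F²)
V = -133 (V = -105 - 28 = -133)
u = 22 (u = 8*(1 + 8) - 1*50 = 8*9 - 50 = 72 - 50 = 22)
X(D, b) = 22 + b
X(-24, V) - N(-137) = (22 - 133) - 1*180 = -111 - 180 = -291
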